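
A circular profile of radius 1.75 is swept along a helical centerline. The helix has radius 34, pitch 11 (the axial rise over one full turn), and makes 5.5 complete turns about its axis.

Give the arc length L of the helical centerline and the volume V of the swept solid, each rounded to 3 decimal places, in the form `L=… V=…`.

2πR = 2π·34 = 213.628300
per-turn = √(213.628300² + 11²) = √(45637.0508 + 121) = √45758.0508 = 213.911315
L = 5.5 × 213.911315 = 1176.512233
V = π·1.75² × L = 9.621128 × 1176.512233 = 11319.374204

L=1176.512 V=11319.374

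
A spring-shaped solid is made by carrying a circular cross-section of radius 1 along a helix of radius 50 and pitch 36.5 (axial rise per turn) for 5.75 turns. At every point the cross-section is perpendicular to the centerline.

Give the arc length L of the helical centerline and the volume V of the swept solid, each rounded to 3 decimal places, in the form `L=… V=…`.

L=1818.567 V=5713.196

2πR = 2π·50 = 314.159265
per-turn = √(314.159265² + 36.5²) = √(98696.0440 + 1332.25) = √100028.2940 = 316.272500
L = 5.75 × 316.272500 = 1818.566873
V = π·1² × L = 3.141593 × 1818.566873 = 5713.196328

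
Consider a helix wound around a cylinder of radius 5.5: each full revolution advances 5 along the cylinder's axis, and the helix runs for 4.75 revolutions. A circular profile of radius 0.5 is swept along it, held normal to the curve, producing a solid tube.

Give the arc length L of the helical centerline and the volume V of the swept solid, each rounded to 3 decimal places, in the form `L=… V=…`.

2πR = 2π·5.5 = 34.557519
per-turn = √(34.557519² + 5²) = √(1194.2221 + 25) = √1219.2221 = 34.917361
L = 4.75 × 34.917361 = 165.857467
V = π·0.5² × L = 0.785398 × 165.857467 = 130.264150

L=165.857 V=130.264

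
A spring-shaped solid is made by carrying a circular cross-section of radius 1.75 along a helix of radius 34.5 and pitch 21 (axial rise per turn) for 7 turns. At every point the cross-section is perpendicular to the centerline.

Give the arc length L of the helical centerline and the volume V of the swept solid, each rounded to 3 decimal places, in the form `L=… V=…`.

L=1524.493 V=14667.342

2πR = 2π·34.5 = 216.769893
per-turn = √(216.769893² + 21²) = √(46989.1866 + 441) = √47430.1866 = 217.784725
L = 7 × 217.784725 = 1524.493077
V = π·1.75² × L = 9.621128 × 1524.493077 = 14667.342267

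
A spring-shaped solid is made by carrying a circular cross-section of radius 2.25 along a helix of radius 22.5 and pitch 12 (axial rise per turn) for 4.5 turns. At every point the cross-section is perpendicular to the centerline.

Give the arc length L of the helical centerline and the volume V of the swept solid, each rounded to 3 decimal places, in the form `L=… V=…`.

L=638.460 V=10154.271

2πR = 2π·22.5 = 141.371669
per-turn = √(141.371669² + 12²) = √(19985.9489 + 144) = √20129.9489 = 141.880051
L = 4.5 × 141.880051 = 638.460230
V = π·2.25² × L = 15.904313 × 638.460230 = 10154.271216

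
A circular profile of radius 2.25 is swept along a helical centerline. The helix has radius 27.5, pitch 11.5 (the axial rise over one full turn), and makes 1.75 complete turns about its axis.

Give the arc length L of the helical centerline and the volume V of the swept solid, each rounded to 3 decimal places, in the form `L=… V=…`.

L=303.047 V=4819.759

2πR = 2π·27.5 = 172.787596
per-turn = √(172.787596² + 11.5²) = √(29855.5533 + 132.25) = √29987.8033 = 173.169868
L = 1.75 × 173.169868 = 303.047270
V = π·2.25² × L = 15.904313 × 303.047270 = 4819.758572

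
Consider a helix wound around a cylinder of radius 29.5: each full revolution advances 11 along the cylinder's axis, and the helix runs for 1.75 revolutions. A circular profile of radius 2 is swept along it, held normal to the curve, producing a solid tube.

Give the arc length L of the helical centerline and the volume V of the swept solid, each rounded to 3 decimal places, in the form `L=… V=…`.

2πR = 2π·29.5 = 185.353967
per-turn = √(185.353967² + 11²) = √(34356.0929 + 121) = √34477.0929 = 185.680082
L = 1.75 × 185.680082 = 324.940144
V = π·2² × L = 12.566371 × 324.940144 = 4083.318275

L=324.940 V=4083.318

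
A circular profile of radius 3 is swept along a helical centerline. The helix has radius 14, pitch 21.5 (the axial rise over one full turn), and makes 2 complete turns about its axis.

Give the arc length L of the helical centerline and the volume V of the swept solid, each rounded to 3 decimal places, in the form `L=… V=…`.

2πR = 2π·14 = 87.964594
per-turn = √(87.964594² + 21.5²) = √(7737.7699 + 462.25) = √8200.0199 = 90.553961
L = 2 × 90.553961 = 181.107922
V = π·3² × L = 28.274334 × 181.107922 = 5120.705855

L=181.108 V=5120.706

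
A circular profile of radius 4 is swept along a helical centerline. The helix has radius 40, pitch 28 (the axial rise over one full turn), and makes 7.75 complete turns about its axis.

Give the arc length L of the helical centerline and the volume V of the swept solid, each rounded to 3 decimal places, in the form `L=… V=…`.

2πR = 2π·40 = 251.327412
per-turn = √(251.327412² + 28²) = √(63165.4682 + 784) = √63949.4682 = 252.882321
L = 7.75 × 252.882321 = 1959.837986
V = π·4² × L = 50.265482 × 1959.837986 = 98512.201910

L=1959.838 V=98512.202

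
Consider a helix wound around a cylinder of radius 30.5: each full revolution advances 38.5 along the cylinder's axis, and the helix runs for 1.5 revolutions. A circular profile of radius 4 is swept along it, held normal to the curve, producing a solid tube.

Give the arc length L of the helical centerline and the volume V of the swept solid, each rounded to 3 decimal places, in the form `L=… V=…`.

2πR = 2π·30.5 = 191.637152
per-turn = √(191.637152² + 38.5²) = √(36724.7980 + 1482.25) = √38207.0480 = 195.466232
L = 1.5 × 195.466232 = 293.199348
V = π·4² × L = 50.265482 × 293.199348 = 14737.806707

L=293.199 V=14737.807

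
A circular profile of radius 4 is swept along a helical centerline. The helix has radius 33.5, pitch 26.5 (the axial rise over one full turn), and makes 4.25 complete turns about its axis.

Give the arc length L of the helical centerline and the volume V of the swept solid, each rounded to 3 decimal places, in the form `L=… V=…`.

2πR = 2π·33.5 = 210.486708
per-turn = √(210.486708² + 26.5²) = √(44304.6542 + 702.25) = √45006.9042 = 212.148307
L = 4.25 × 212.148307 = 901.630305
V = π·4² × L = 50.265482 × 901.630305 = 45320.882263

L=901.630 V=45320.882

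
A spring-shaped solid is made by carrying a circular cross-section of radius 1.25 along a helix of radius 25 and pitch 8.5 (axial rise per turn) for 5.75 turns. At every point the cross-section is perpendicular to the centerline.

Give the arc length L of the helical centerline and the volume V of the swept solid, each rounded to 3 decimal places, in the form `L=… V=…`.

2πR = 2π·25 = 157.079633
per-turn = √(157.079633² + 8.5²) = √(24674.0110 + 72.25) = √24746.2610 = 157.309443
L = 5.75 × 157.309443 = 904.529300
V = π·1.25² × L = 4.908739 × 904.529300 = 4440.097818

L=904.529 V=4440.098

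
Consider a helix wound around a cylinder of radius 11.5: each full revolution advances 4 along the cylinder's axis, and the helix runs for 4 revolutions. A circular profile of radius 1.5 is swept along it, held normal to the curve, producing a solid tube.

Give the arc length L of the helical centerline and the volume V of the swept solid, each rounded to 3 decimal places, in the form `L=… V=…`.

2πR = 2π·11.5 = 72.256631
per-turn = √(72.256631² + 4²) = √(5221.0207 + 16) = √5237.0207 = 72.367263
L = 4 × 72.367263 = 289.469051
V = π·1.5² × L = 7.068583 × 289.469051 = 2046.136151

L=289.469 V=2046.136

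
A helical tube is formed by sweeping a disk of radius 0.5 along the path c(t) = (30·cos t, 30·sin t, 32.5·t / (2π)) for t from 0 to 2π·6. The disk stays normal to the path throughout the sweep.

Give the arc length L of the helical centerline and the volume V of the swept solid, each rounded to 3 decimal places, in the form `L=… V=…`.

L=1147.661 V=901.371

2πR = 2π·30 = 188.495559
per-turn = √(188.495559² + 32.5²) = √(35530.5758 + 1056.25) = √36586.8258 = 191.276830
L = 6 × 191.276830 = 1147.660982
V = π·0.5² × L = 0.785398 × 1147.660982 = 901.370828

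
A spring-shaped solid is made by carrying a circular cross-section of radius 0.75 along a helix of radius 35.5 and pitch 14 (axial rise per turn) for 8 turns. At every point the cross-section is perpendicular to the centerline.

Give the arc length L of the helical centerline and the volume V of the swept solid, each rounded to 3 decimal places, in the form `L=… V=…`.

L=1787.936 V=3159.544

2πR = 2π·35.5 = 223.053078
per-turn = √(223.053078² + 14²) = √(49752.6758 + 196) = √49948.6758 = 223.492004
L = 8 × 223.492004 = 1787.936031
V = π·0.75² × L = 1.767146 × 1787.936031 = 3159.543768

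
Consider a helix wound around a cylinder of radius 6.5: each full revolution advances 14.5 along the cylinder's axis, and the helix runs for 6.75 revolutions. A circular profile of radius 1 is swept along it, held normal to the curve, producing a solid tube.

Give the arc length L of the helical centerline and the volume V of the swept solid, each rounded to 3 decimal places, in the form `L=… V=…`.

L=292.534 V=919.022

2πR = 2π·6.5 = 40.840704
per-turn = √(40.840704² + 14.5²) = √(1667.9631 + 210.25) = √1878.2131 = 43.338356
L = 6.75 × 43.338356 = 292.533906
V = π·1² × L = 3.141593 × 292.533906 = 919.022371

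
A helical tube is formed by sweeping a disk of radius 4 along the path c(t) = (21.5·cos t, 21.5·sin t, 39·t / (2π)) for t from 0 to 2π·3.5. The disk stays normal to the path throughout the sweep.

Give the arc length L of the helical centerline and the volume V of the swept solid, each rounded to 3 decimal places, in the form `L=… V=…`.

2πR = 2π·21.5 = 135.088484
per-turn = √(135.088484² + 39²) = √(18248.8985 + 1521) = √19769.8985 = 140.605471
L = 3.5 × 140.605471 = 492.119149
V = π·4² × L = 50.265482 × 492.119149 = 24736.606465

L=492.119 V=24736.606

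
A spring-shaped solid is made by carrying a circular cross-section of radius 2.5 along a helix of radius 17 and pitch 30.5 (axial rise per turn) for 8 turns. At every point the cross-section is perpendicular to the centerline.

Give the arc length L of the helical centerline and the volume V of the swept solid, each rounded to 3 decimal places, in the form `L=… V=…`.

2πR = 2π·17 = 106.814150
per-turn = √(106.814150² + 30.5²) = √(11409.2627 + 930.25) = √12339.5127 = 111.083359
L = 8 × 111.083359 = 888.666873
V = π·2.5² × L = 19.634954 × 888.666873 = 17448.933257

L=888.667 V=17448.933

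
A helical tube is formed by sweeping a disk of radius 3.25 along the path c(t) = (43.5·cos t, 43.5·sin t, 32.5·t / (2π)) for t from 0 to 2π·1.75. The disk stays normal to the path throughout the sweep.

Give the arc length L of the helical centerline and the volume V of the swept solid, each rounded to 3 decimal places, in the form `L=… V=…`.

2πR = 2π·43.5 = 273.318561
per-turn = √(273.318561² + 32.5²) = √(74703.0357 + 1056.25) = √75759.2857 = 275.244048
L = 1.75 × 275.244048 = 481.677083
V = π·3.25² × L = 33.183072 × 481.677083 = 15983.525527

L=481.677 V=15983.526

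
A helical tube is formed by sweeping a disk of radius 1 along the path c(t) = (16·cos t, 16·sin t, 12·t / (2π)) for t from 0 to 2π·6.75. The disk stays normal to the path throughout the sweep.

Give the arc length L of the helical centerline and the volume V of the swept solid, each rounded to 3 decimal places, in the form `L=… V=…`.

2πR = 2π·16 = 100.530965
per-turn = √(100.530965² + 12²) = √(10106.4749 + 144) = √10250.4749 = 101.244629
L = 6.75 × 101.244629 = 683.401246
V = π·1² × L = 3.141593 × 683.401246 = 2146.968334

L=683.401 V=2146.968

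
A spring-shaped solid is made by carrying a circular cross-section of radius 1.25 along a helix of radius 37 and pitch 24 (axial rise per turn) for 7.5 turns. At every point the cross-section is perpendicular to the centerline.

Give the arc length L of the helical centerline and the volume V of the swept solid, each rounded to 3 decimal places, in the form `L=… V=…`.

2πR = 2π·37 = 232.477856
per-turn = √(232.477856² + 24²) = √(54045.9537 + 576) = √54621.9537 = 233.713401
L = 7.5 × 233.713401 = 1752.850506
V = π·1.25² × L = 4.908739 × 1752.850506 = 8604.284800

L=1752.851 V=8604.285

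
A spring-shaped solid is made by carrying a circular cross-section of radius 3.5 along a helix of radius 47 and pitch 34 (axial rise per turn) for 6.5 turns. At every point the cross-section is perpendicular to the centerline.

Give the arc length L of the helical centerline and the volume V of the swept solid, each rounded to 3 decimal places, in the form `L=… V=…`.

2πR = 2π·47 = 295.309709
per-turn = √(295.309709² + 34²) = √(87207.8245 + 1156) = √88363.8245 = 297.260533
L = 6.5 × 297.260533 = 1932.193465
V = π·3.5² × L = 38.484510 × 1932.193465 = 74359.518723

L=1932.193 V=74359.519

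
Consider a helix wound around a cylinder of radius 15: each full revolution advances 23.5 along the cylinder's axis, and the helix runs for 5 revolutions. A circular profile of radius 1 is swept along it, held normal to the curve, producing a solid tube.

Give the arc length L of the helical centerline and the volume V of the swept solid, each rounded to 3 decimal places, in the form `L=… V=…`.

2πR = 2π·15 = 94.247780
per-turn = √(94.247780² + 23.5²) = √(8882.6440 + 552.25) = √9434.8940 = 97.133382
L = 5 × 97.133382 = 485.666912
V = π·1² × L = 3.141593 × 485.666912 = 1525.767602

L=485.667 V=1525.768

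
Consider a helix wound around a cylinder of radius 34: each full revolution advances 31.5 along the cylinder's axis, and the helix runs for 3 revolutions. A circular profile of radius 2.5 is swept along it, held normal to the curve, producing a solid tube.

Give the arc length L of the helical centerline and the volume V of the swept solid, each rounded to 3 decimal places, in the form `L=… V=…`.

L=647.815 V=12719.809

2πR = 2π·34 = 213.628300
per-turn = √(213.628300² + 31.5²) = √(45637.0508 + 992.25) = √46629.3008 = 215.938187
L = 3 × 215.938187 = 647.814562
V = π·2.5² × L = 19.634954 × 647.814562 = 12719.809181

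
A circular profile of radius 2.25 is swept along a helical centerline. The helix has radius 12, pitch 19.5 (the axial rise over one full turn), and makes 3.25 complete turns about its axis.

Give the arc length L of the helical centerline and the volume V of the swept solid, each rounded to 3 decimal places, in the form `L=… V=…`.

L=253.107 V=4025.490

2πR = 2π·12 = 75.398224
per-turn = √(75.398224² + 19.5²) = √(5684.8921 + 380.25) = √6065.1421 = 77.879022
L = 3.25 × 77.879022 = 253.106823
V = π·2.25² × L = 15.904313 × 253.106823 = 4025.490086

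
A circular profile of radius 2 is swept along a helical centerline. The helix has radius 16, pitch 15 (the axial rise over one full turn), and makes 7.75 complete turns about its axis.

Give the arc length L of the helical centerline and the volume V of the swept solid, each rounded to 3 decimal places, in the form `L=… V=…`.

2πR = 2π·16 = 100.530965
per-turn = √(100.530965² + 15²) = √(10106.4749 + 225) = √10331.4749 = 101.643863
L = 7.75 × 101.643863 = 787.739939
V = π·2² × L = 12.566371 × 787.739939 = 9899.032022

L=787.740 V=9899.032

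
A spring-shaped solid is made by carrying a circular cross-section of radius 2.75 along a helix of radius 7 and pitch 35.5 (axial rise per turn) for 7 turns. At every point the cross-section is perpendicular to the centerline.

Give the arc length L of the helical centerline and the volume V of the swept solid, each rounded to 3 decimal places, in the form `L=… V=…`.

2πR = 2π·7 = 43.982297
per-turn = √(43.982297² + 35.5²) = √(1934.4425 + 1260.25) = √3194.6925 = 56.521611
L = 7 × 56.521611 = 395.651274
V = π·2.75² × L = 23.758294 × 395.651274 = 9399.999466

L=395.651 V=9399.999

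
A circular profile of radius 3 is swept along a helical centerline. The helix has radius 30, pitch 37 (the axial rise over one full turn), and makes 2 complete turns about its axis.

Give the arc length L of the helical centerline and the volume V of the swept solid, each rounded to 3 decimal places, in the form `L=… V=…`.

L=384.185 V=10862.582

2πR = 2π·30 = 188.495559
per-turn = √(188.495559² + 37²) = √(35530.5758 + 1369) = √36899.5758 = 192.092623
L = 2 × 192.092623 = 384.185246
V = π·3² × L = 28.274334 × 384.185246 = 10862.581923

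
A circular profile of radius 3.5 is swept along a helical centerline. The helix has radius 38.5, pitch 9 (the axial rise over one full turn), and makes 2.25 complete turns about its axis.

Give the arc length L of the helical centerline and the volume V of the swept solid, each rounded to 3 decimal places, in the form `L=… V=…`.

L=544.657 V=20960.877

2πR = 2π·38.5 = 241.902634
per-turn = √(241.902634² + 9²) = √(58516.8845 + 81) = √58597.8845 = 242.069999
L = 2.25 × 242.069999 = 544.657498
V = π·3.5² × L = 38.484510 × 544.657498 = 20960.876936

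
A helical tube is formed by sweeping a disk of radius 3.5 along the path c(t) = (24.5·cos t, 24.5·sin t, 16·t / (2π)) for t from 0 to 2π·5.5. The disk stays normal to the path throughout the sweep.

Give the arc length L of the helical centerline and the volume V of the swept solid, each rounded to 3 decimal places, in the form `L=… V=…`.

2πR = 2π·24.5 = 153.938040
per-turn = √(153.938040² + 16²) = √(23696.9202 + 256) = √23952.9202 = 154.767310
L = 5.5 × 154.767310 = 851.220204
V = π·3.5² × L = 38.484510 × 851.220204 = 32758.792444

L=851.220 V=32758.792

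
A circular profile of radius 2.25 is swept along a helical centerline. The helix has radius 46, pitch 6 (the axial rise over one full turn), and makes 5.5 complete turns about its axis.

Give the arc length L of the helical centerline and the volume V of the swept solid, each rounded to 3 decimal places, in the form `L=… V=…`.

L=1589.988 V=25287.672

2πR = 2π·46 = 289.026524
per-turn = √(289.026524² + 6²) = √(83536.3317 + 36) = √83572.3317 = 289.088795
L = 5.5 × 289.088795 = 1589.988375
V = π·2.25² × L = 15.904313 × 1589.988375 = 25287.672477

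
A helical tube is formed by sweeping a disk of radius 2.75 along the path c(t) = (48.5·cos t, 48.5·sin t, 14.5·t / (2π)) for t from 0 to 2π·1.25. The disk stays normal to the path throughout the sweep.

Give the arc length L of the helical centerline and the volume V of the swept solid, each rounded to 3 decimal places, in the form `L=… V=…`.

L=381.349 V=9060.204

2πR = 2π·48.5 = 304.734487
per-turn = √(304.734487² + 14.5²) = √(92863.1078 + 210.25) = √93073.3578 = 305.079265
L = 1.25 × 305.079265 = 381.349081
V = π·2.75² × L = 23.758294 × 381.349081 = 9060.203752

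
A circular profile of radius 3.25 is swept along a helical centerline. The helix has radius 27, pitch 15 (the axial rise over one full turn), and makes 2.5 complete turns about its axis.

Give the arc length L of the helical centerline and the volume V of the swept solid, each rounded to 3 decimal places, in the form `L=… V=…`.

L=425.770 V=14128.345

2πR = 2π·27 = 169.646003
per-turn = √(169.646003² + 15²) = √(28779.7664 + 225) = √29004.7664 = 170.307858
L = 2.5 × 170.307858 = 425.769645
V = π·3.25² × L = 33.183072 × 425.769645 = 14128.344942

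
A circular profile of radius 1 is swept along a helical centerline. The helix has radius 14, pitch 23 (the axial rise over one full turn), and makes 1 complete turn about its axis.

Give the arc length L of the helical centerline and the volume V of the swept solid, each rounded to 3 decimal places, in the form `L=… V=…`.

2πR = 2π·14 = 87.964594
per-turn = √(87.964594² + 23²) = √(7737.7699 + 529) = √8266.7699 = 90.921779
L = 1 × 90.921779 = 90.921779
V = π·1² × L = 3.141593 × 90.921779 = 285.639192

L=90.922 V=285.639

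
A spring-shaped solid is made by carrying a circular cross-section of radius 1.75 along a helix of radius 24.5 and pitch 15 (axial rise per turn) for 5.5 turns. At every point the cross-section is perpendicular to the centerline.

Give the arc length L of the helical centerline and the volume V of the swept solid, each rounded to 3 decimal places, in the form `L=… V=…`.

2πR = 2π·24.5 = 153.938040
per-turn = √(153.938040² + 15²) = √(23696.9202 + 225) = √23921.9202 = 154.667127
L = 5.5 × 154.667127 = 850.669198
V = π·1.75² × L = 9.621128 × 850.669198 = 8184.396819

L=850.669 V=8184.397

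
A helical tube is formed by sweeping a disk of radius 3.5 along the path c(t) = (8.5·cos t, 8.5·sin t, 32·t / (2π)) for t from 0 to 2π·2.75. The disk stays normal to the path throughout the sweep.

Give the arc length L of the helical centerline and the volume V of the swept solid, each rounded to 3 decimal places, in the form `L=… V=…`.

2πR = 2π·8.5 = 53.407075
per-turn = √(53.407075² + 32²) = √(2852.3157 + 1024) = √3876.3157 = 62.260065
L = 2.75 × 62.260065 = 171.215178
V = π·3.5² × L = 38.484510 × 171.215178 = 6589.132241

L=171.215 V=6589.132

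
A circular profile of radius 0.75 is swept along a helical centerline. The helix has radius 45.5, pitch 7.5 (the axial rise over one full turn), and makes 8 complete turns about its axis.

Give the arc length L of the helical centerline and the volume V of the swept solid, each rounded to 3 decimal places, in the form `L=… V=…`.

2πR = 2π·45.5 = 285.884931
per-turn = √(285.884931² + 7.5²) = √(81730.1940 + 56.25) = √81786.4440 = 285.983293
L = 8 × 285.983293 = 2287.866346
V = π·0.75² × L = 1.767146 × 2287.866346 = 4042.993560

L=2287.866 V=4042.994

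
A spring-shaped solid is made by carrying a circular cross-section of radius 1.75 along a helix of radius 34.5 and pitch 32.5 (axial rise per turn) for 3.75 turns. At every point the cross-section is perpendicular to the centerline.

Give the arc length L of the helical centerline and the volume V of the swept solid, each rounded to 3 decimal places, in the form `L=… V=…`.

L=821.973 V=7908.303

2πR = 2π·34.5 = 216.769893
per-turn = √(216.769893² + 32.5²) = √(46989.1866 + 1056.25) = √48045.4366 = 219.192693
L = 3.75 × 219.192693 = 821.972598
V = π·1.75² × L = 9.621128 × 821.972598 = 7908.303166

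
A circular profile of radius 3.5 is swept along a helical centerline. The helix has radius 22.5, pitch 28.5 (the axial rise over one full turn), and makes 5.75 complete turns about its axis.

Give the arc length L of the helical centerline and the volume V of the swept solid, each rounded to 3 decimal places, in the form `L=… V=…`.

2πR = 2π·22.5 = 141.371669
per-turn = √(141.371669² + 28.5²) = √(19985.9489 + 812.25) = √20798.1989 = 144.215807
L = 5.75 × 144.215807 = 829.240889
V = π·3.5² × L = 38.484510 × 829.240889 = 31912.929280

L=829.241 V=31912.929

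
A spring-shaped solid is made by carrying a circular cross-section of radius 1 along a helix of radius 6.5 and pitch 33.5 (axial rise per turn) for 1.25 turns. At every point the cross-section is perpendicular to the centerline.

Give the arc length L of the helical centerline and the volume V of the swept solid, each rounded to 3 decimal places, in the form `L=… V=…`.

L=66.028 V=207.433

2πR = 2π·6.5 = 40.840704
per-turn = √(40.840704² + 33.5²) = √(1667.9631 + 1122.25) = √2790.2131 = 52.822468
L = 1.25 × 52.822468 = 66.028085
V = π·1² × L = 3.141593 × 66.028085 = 207.433347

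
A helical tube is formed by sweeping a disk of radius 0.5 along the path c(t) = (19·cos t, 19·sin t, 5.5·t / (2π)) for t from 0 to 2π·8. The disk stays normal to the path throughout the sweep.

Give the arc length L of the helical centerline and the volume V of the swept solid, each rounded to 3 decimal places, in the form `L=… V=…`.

2πR = 2π·19 = 119.380521
per-turn = √(119.380521² + 5.5²) = √(14251.7088 + 30.25) = √14281.9588 = 119.507149
L = 8 × 119.507149 = 956.057195
V = π·0.5² × L = 0.785398 × 956.057195 = 750.885565

L=956.057 V=750.886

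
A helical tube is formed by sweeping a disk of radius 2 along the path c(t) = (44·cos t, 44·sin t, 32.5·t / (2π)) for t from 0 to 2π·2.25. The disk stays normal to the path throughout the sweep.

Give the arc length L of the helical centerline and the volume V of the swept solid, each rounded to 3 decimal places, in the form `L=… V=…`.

2πR = 2π·44 = 276.460154
per-turn = √(276.460154² + 32.5²) = √(76430.2165 + 1056.25) = √77486.4665 = 278.363910
L = 2.25 × 278.363910 = 626.318798
V = π·2² × L = 12.566371 × 626.318798 = 7870.554137

L=626.319 V=7870.554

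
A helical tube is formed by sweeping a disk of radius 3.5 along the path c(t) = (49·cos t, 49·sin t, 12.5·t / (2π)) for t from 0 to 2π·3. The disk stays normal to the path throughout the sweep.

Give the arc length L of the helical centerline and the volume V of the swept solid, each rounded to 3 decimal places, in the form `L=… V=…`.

2πR = 2π·49 = 307.876080
per-turn = √(307.876080² + 12.5²) = √(94787.6807 + 156.25) = √94943.9307 = 308.129730
L = 3 × 308.129730 = 924.389191
V = π·3.5² × L = 38.484510 × 924.389191 = 35574.665062

L=924.389 V=35574.665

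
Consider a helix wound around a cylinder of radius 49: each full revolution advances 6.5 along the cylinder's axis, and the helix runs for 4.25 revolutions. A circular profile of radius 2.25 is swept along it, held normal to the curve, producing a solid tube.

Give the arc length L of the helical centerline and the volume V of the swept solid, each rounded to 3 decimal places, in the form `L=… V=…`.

2πR = 2π·49 = 307.876080
per-turn = √(307.876080² + 6.5²) = √(94787.6807 + 42.25) = √94829.9307 = 307.944688
L = 4.25 × 307.944688 = 1308.764923
V = π·2.25² × L = 15.904313 × 1308.764923 = 20815.006723

L=1308.765 V=20815.007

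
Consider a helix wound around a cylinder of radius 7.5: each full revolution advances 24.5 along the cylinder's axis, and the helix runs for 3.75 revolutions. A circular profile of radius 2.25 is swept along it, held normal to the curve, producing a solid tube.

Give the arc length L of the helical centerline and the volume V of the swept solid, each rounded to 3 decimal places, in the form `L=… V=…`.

L=199.171 V=3167.677

2πR = 2π·7.5 = 47.123890
per-turn = √(47.123890² + 24.5²) = √(2220.6610 + 600.25) = √2820.9110 = 53.112249
L = 3.75 × 53.112249 = 199.170934
V = π·2.25² × L = 15.904313 × 199.170934 = 3167.676831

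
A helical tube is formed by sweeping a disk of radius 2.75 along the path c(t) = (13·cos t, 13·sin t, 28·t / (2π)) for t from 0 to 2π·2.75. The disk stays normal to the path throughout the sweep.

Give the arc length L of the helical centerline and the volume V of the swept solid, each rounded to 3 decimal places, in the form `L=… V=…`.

L=237.455 V=5641.526

2πR = 2π·13 = 81.681409
per-turn = √(81.681409² + 28²) = √(6671.8526 + 784) = √7455.8526 = 86.347279
L = 2.75 × 86.347279 = 237.455017
V = π·2.75² × L = 23.758294 × 237.455017 = 5641.526211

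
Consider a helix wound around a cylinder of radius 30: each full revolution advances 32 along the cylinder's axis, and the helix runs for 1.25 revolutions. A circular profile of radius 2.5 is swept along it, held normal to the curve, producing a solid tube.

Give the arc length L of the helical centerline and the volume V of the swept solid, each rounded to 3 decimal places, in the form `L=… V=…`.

L=238.991 V=4692.570

2πR = 2π·30 = 188.495559
per-turn = √(188.495559² + 32²) = √(35530.5758 + 1024) = √36554.5758 = 191.192510
L = 1.25 × 191.192510 = 238.990637
V = π·2.5² × L = 19.634954 × 238.990637 = 4692.570192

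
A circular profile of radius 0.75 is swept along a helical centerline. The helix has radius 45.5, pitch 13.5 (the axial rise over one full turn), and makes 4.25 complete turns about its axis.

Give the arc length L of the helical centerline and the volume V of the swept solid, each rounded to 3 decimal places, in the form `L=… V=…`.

L=1216.365 V=2149.494

2πR = 2π·45.5 = 285.884931
per-turn = √(285.884931² + 13.5²) = √(81730.1940 + 182.25) = √81912.4440 = 286.203501
L = 4.25 × 286.203501 = 1216.364880
V = π·0.75² × L = 1.767146 × 1216.364880 = 2149.494171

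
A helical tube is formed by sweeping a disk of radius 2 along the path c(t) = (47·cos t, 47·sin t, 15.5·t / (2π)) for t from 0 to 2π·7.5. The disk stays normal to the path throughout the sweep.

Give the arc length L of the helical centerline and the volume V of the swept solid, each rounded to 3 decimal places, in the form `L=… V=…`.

2πR = 2π·47 = 295.309709
per-turn = √(295.309709² + 15.5²) = √(87207.8245 + 240.25) = √87448.0745 = 295.716206
L = 7.5 × 295.716206 = 2217.871545
V = π·2² × L = 12.566371 × 2217.871545 = 27870.595809

L=2217.872 V=27870.596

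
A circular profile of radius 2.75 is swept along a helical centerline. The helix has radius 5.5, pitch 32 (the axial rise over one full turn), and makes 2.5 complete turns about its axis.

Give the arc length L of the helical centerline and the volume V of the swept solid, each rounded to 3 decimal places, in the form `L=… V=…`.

L=117.745 V=2797.421

2πR = 2π·5.5 = 34.557519
per-turn = √(34.557519² + 32²) = √(1194.2221 + 1024) = √2218.2221 = 47.098006
L = 2.5 × 47.098006 = 117.745014
V = π·2.75² × L = 23.758294 × 117.745014 = 2797.420712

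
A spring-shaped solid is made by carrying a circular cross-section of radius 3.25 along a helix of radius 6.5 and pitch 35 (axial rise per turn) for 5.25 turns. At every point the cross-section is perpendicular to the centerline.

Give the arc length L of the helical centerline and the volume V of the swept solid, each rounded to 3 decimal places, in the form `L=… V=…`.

L=282.378 V=9370.167

2πR = 2π·6.5 = 40.840704
per-turn = √(40.840704² + 35²) = √(1667.9631 + 1225) = √2892.9631 = 53.786273
L = 5.25 × 53.786273 = 282.377932
V = π·3.25² × L = 33.183072 × 282.377932 = 9370.167373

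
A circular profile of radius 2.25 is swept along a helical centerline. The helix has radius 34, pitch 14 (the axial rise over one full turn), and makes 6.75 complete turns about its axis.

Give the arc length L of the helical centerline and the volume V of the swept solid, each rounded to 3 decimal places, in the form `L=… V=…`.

2πR = 2π·34 = 213.628300
per-turn = √(213.628300² + 14²) = √(45637.0508 + 196) = √45833.0508 = 214.086550
L = 6.75 × 214.086550 = 1445.084210
V = π·2.25² × L = 15.904313 × 1445.084210 = 22983.071315

L=1445.084 V=22983.071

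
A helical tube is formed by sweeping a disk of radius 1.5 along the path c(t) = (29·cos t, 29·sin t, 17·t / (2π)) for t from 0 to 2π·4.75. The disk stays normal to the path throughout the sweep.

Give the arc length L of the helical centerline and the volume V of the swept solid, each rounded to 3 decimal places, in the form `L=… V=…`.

2πR = 2π·29 = 182.212374
per-turn = √(182.212374² + 17²) = √(33201.3492 + 289) = √33490.3492 = 183.003686
L = 4.75 × 183.003686 = 869.267510
V = π·1.5² × L = 7.068583 × 869.267510 = 6144.489953

L=869.268 V=6144.490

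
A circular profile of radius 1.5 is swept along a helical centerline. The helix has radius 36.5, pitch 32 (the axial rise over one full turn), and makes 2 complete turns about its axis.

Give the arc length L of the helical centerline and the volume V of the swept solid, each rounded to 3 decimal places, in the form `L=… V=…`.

2πR = 2π·36.5 = 229.336264
per-turn = √(229.336264² + 32²) = √(52595.1219 + 1024) = √53619.1219 = 231.558031
L = 2 × 231.558031 = 463.116063
V = π·1.5² × L = 7.068583 × 463.116063 = 3273.574545

L=463.116 V=3273.575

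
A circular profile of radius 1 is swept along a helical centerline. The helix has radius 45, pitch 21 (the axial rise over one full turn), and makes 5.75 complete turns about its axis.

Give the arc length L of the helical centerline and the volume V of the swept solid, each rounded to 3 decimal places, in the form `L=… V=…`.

L=1630.252 V=5121.588

2πR = 2π·45 = 282.743339
per-turn = √(282.743339² + 21²) = √(79943.7956 + 441) = √80384.7956 = 283.522126
L = 5.75 × 283.522126 = 1630.252222
V = π·1² × L = 3.141593 × 1630.252222 = 5121.588403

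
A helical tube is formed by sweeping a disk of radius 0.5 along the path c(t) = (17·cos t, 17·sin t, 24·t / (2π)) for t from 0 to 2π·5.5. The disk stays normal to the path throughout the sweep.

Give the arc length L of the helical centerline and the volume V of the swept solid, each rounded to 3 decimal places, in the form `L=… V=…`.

2πR = 2π·17 = 106.814150
per-turn = √(106.814150² + 24²) = √(11409.2627 + 576) = √11985.2627 = 109.477225
L = 5.5 × 109.477225 = 602.124735
V = π·0.5² × L = 0.785398 × 602.124735 = 472.907661

L=602.125 V=472.908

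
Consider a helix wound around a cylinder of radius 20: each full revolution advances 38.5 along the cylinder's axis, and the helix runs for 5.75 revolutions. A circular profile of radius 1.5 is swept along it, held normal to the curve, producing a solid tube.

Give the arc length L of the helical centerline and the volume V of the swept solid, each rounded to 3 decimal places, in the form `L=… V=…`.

L=755.718 V=5341.852

2πR = 2π·20 = 125.663706
per-turn = √(125.663706² + 38.5²) = √(15791.3670 + 1482.25) = √17273.6170 = 131.429133
L = 5.75 × 131.429133 = 755.717516
V = π·1.5² × L = 7.068583 × 755.717516 = 5341.852339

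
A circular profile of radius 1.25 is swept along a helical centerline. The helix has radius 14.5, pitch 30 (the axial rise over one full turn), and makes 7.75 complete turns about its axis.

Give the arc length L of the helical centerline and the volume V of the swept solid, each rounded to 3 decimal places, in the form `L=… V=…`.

L=743.368 V=3648.997

2πR = 2π·14.5 = 91.106187
per-turn = √(91.106187² + 30²) = √(8300.3373 + 900) = √9200.3373 = 95.918389
L = 7.75 × 95.918389 = 743.367513
V = π·1.25² × L = 4.908739 × 743.367513 = 3648.996746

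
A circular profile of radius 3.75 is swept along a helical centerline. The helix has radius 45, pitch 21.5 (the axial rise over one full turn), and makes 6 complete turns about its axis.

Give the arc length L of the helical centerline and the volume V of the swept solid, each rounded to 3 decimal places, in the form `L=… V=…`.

L=1701.358 V=75163.676

2πR = 2π·45 = 282.743339
per-turn = √(282.743339² + 21.5²) = √(79943.7956 + 462.25) = √80406.0456 = 283.559598
L = 6 × 283.559598 = 1701.357588
V = π·3.75² × L = 44.178647 × 1701.357588 = 75163.675790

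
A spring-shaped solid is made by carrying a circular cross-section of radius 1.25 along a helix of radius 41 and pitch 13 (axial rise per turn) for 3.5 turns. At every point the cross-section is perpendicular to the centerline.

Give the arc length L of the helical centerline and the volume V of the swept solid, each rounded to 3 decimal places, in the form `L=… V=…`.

2πR = 2π·41 = 257.610598
per-turn = √(257.610598² + 13²) = √(66363.2200 + 169) = √66532.2200 = 257.938403
L = 3.5 × 257.938403 = 902.784412
V = π·1.25² × L = 4.908739 × 902.784412 = 4431.532621

L=902.784 V=4431.533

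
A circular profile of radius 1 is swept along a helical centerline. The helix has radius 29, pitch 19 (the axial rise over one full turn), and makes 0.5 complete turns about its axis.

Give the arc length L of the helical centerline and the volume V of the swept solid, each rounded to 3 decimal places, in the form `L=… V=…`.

L=91.600 V=287.770

2πR = 2π·29 = 182.212374
per-turn = √(182.212374² + 19²) = √(33201.3492 + 361) = √33562.3492 = 183.200298
L = 0.5 × 183.200298 = 91.600149
V = π·1² × L = 3.141593 × 91.600149 = 287.770355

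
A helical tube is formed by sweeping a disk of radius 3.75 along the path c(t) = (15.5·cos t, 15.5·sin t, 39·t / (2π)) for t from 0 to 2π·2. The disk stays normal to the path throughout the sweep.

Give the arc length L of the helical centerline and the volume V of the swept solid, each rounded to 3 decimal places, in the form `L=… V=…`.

L=209.816 V=9269.388

2πR = 2π·15.5 = 97.389372
per-turn = √(97.389372² + 39²) = √(9484.6898 + 1521) = √11005.6898 = 104.908007
L = 2 × 104.908007 = 209.816013
V = π·3.75² × L = 44.178647 × 209.816013 = 9269.387509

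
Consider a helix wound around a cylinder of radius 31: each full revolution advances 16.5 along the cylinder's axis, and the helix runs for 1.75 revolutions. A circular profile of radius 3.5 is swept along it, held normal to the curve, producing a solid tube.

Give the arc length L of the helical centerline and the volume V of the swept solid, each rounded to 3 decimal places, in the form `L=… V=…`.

L=342.084 V=13164.921

2πR = 2π·31 = 194.778745
per-turn = √(194.778745² + 16.5²) = √(37938.7593 + 272.25) = √38211.0093 = 195.476365
L = 1.75 × 195.476365 = 342.083639
V = π·3.5² × L = 38.484510 × 342.083639 = 13164.921226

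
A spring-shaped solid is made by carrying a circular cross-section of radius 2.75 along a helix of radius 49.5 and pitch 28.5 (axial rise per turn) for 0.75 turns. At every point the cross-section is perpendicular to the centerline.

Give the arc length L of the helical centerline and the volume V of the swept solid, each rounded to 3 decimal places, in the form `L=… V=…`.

L=234.241 V=5565.156

2πR = 2π·49.5 = 311.017673
per-turn = √(311.017673² + 28.5²) = √(96731.9927 + 812.25) = √97544.2427 = 312.320737
L = 0.75 × 312.320737 = 234.240553
V = π·2.75² × L = 23.758294 × 234.240553 = 5565.156022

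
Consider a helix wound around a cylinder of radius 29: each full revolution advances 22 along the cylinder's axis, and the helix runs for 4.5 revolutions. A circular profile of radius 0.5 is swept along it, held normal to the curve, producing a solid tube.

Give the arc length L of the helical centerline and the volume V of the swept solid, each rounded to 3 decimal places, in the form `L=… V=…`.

L=825.911 V=648.669

2πR = 2π·29 = 182.212374
per-turn = √(182.212374² + 22²) = √(33201.3492 + 484) = √33685.3492 = 183.535689
L = 4.5 × 183.535689 = 825.910601
V = π·0.5² × L = 0.785398 × 825.910601 = 648.668669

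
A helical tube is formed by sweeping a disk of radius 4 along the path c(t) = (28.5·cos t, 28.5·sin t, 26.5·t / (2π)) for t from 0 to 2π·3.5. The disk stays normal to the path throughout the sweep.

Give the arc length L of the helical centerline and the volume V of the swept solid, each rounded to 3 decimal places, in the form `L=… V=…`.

L=633.573 V=31846.874

2πR = 2π·28.5 = 179.070781
per-turn = √(179.070781² + 26.5²) = √(32066.3447 + 702.25) = √32768.5947 = 181.020979
L = 3.5 × 181.020979 = 633.573425
V = π·4² × L = 50.265482 × 633.573425 = 31846.873888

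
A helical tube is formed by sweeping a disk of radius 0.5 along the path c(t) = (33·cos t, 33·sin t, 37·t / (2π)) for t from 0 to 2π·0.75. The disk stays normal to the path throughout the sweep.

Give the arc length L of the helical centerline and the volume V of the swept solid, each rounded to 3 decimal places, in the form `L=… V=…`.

L=157.965 V=124.066

2πR = 2π·33 = 207.345115
per-turn = √(207.345115² + 37²) = √(42991.9968 + 1369) = √44360.9968 = 210.620504
L = 0.75 × 210.620504 = 157.965378
V = π·0.5² × L = 0.785398 × 157.965378 = 124.065718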